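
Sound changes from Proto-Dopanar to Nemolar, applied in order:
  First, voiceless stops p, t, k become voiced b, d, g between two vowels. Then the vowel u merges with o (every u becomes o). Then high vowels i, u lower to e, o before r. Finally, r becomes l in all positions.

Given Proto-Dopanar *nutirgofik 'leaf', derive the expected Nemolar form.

nodelgofik

Nemolar: *nutirgofik
  nutirgofik → nudirgofik   [intervocalic voicing]
  nudirgofik → nodirgofik   [vowel merger]
  nodirgofik → nodergofik   [pre-rhotic lowering]
  nodergofik → nodelgofik   [unconditioned shift]
  giving Nemolar nodelgofik.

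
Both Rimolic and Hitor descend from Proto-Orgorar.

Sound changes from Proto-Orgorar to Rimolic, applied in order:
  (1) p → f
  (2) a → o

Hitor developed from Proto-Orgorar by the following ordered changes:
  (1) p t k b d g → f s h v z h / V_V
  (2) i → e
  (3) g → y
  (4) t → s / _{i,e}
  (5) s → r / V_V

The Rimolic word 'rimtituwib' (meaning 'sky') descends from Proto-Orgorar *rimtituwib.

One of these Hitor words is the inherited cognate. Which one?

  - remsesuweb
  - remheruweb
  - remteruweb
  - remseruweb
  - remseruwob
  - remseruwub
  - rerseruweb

Hitor: start from *rimtituwib.
  rule 1 (intervocalic lenition): rimtituwib → rimtisuwib
  rule 2 (vowel merger): rimtisuwib → remtesuweb
  rule 3: no change — remtesuweb
  rule 4 (palatalisation): remtesuweb → remsesuweb
  rule 5 (rhotacism): remsesuweb → remseruweb
  ⇒ Hitor remseruweb
Among the options, 'remseruweb' alone shows every Hitor change applied in order.

remseruweb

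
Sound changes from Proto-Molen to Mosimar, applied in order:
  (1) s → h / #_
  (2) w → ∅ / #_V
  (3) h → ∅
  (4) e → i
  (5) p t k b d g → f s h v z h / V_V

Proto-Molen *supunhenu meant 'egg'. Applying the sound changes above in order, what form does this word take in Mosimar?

Mosimar: start from *supunhenu.
  rule 1 (debuccalisation): supunhenu → hupunhenu
  rule 2: no change — hupunhenu
  rule 3 (h-loss): hupunhenu → upunenu
  rule 4 (vowel merger): upunenu → upuninu
  rule 5 (intervocalic lenition): upuninu → ufuninu
  ⇒ Mosimar ufuninu

ufuninu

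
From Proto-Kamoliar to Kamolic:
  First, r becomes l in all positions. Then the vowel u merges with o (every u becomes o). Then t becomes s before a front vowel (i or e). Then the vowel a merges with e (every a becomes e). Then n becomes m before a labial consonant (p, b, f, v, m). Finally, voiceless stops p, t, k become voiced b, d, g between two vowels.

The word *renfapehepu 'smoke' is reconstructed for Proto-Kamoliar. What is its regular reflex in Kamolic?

lemfebehebo

Kamolic: *renfapehepu
  renfapehepu → lenfapehepu   [unconditioned shift]
  lenfapehepu → lenfapehepo   [vowel merger]
  lenfapehepo (rule 3 does not apply)
  lenfapehepo → lenfepehepo   [vowel merger]
  lenfepehepo → lemfepehepo   [nasal place assimilation]
  lemfepehepo → lemfebehebo   [intervocalic voicing]
  giving Kamolic lemfebehebo.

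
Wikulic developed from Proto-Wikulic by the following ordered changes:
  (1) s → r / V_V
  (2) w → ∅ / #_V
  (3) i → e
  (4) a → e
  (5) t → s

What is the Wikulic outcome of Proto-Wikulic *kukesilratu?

kukerelresu

Wikulic: *kukesilratu > kukerilratu > kukerelratu > kukerelretu > kukerelresu  (by rhotacism, vowel merger, vowel merger, unconditioned shift)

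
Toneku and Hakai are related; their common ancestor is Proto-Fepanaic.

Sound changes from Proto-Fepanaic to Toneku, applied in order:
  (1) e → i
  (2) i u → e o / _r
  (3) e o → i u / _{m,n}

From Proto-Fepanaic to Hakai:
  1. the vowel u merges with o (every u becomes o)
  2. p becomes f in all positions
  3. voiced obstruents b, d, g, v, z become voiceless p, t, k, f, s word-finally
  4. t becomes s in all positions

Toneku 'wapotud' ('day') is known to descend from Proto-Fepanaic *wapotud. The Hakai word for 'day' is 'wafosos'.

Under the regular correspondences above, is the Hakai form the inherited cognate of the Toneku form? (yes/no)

yes

Derive the expected Hakai reflex of *wapotud:
Hakai: start from *wapotud.
  rule 1 (vowel merger): wapotud → wapotod
  rule 2 (unconditioned shift): wapotod → wafotod
  rule 3 (final devoicing): wafotod → wafotot
  rule 4 (unconditioned shift): wafotot → wafosos
  ⇒ Hakai wafosos
Hakai 'wafosos' matches the regular reflex exactly, so the pair is cognate.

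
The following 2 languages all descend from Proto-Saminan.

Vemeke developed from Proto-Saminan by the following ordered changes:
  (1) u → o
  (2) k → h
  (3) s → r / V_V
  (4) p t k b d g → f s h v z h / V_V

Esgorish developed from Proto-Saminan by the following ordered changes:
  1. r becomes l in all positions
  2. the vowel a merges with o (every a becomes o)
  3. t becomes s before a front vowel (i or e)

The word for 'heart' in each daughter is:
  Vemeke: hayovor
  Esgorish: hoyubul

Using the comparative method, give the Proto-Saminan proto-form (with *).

*hayubur

Position 6: Vemeke has o, Esgorish has u. Esgorish preserves u here (none of its changes turn any other segment into u), so the proto-segment is *u.
Position 5: Vemeke has v, Esgorish has b. Esgorish preserves b here (none of its changes turn any other segment into b), so the proto-segment is *b.
Position 7: Vemeke has r, Esgorish has l. Taking the neighbouring segments as reconstructed: Vemeke r can only go back to *r; Esgorish l could go back to *l or *r — the one source consistent with every daughter is *r.
Verify the candidate proto-form against each daughter:
Vemeke: *hayubur
  hayubur → hayobor   [vowel merger]
  hayobor (rule 2 does not apply)
  hayobor (rule 3 does not apply)
  hayobor → hayovor   [intervocalic lenition]
  giving Vemeke hayovor.
Esgorish: start from *hayubur.
  rule 1 (unconditioned shift): hayubur → hayubul
  rule 2 (vowel merger): hayubul → hoyubul
  rule 3: no change — hoyubul
  ⇒ Esgorish hoyubul
No other proto-form is consistent with every reflex, so the reconstruction is *hayubur.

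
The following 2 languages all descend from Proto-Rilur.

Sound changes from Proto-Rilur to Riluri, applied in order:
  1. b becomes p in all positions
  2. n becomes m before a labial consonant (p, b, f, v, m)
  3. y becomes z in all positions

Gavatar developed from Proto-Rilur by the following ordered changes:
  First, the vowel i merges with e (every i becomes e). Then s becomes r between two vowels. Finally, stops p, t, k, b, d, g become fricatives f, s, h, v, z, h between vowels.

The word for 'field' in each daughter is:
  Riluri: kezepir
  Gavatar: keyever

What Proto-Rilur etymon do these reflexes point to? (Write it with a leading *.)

*keyebir

Position 6: Riluri has i, Gavatar has e. Riluri preserves i here (none of its changes turn any other segment into i), so the proto-segment is *i.
Position 5: Riluri has p, Gavatar has v. Taking the neighbouring segments as reconstructed: Riluri p could go back to *p or *b; Gavatar v could go back to *b or *v — the one source consistent with every daughter is *b.
Position 3: Riluri has z, Gavatar has y. Gavatar preserves y here (none of its changes turn any other segment into y), so the proto-segment is *y.
Continuing position by position gives *keyebir; check it forward:
Riluri: *keyebir > keyepir > kezepir  (by unconditioned shift, unconditioned shift)
Gavatar: *keyebir > keyeber > keyever  (by vowel merger, intervocalic lenition)
Only *keyebir yields all of Riluri kezepir, Gavatar keyever.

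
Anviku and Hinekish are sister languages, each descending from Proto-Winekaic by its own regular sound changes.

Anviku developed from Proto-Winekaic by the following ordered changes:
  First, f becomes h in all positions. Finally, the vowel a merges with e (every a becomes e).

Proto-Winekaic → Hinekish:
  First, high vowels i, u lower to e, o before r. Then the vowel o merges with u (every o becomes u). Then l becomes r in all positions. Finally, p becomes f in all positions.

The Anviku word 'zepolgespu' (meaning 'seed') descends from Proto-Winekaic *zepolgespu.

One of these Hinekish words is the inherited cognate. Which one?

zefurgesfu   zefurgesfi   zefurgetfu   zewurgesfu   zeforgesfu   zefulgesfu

Hinekish: start from *zepolgespu.
  rule 1: no change — zepolgespu
  rule 2 (vowel merger): zepolgespu → zepulgespu
  rule 3 (unconditioned shift): zepulgespu → zepurgespu
  rule 4 (unconditioned shift): zepurgespu → zefurgesfu
  ⇒ Hinekish zefurgesfu
Only 'zefurgesfu' matches the regular Hinekish development of *zepolgespu.

zefurgesfu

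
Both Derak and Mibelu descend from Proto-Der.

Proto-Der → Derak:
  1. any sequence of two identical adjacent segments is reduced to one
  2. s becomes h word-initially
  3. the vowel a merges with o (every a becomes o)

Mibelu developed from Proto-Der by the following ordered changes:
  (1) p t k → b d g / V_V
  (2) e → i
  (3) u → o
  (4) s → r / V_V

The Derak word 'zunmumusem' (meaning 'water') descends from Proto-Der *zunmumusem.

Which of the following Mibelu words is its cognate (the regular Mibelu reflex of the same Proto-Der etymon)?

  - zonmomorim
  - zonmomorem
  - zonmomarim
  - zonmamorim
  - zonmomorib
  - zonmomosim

Mibelu: start from *zunmumusem.
  rule 1: no change — zunmumusem
  rule 2 (vowel merger): zunmumusem → zunmumusim
  rule 3 (vowel merger): zunmumusim → zonmomosim
  rule 4 (rhotacism): zonmomosim → zonmomorim
  ⇒ Mibelu zonmomorim
Among the options, 'zonmomorim' alone shows every Mibelu change applied in order.

zonmomorim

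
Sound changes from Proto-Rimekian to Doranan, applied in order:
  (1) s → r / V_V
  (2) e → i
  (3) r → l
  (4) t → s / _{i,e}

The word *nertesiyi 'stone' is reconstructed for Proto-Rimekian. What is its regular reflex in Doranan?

Doranan: *nertesiyi > nerteriyi > nirtiriyi > niltiliyi > nilsiliyi  (by rhotacism, vowel merger, unconditioned shift, palatalisation)

nilsiliyi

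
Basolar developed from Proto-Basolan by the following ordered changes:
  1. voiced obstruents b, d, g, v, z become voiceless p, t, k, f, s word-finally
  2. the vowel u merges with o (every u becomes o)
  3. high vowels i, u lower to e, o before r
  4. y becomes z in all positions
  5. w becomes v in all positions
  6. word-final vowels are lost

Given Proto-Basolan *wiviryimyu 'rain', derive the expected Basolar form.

Basolar: *wiviryimyu
  wiviryimyu (rule 1 does not apply)
  wiviryimyu → wiviryimyo   [vowel merger]
  wiviryimyo → wiveryimyo   [pre-rhotic lowering]
  wiveryimyo → wiverzimzo   [unconditioned shift]
  wiverzimzo → viverzimzo   [unconditioned shift]
  viverzimzo → viverzimz   [apocope]
  giving Basolar viverzimz.

viverzimz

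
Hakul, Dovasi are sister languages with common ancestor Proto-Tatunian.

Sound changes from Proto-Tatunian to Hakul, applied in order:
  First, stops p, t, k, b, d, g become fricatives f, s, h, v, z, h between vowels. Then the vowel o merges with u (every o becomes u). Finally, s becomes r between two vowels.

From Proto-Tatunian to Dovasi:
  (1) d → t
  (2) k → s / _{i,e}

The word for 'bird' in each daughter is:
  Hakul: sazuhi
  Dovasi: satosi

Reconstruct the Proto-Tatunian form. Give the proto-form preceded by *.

*sadoki

Position 3: Hakul has z, Dovasi has t. Taking the neighbouring segments as reconstructed: Hakul z could go back to *d or *z; Dovasi t could go back to *t or *d — the one source consistent with every daughter is *d.
Position 4: Hakul has u, Dovasi has o. Dovasi preserves o here (none of its changes turn any other segment into o), so the proto-segment is *o.
Verify the candidate proto-form against each daughter:
Hakul: *sadoki
  sadoki → sazohi   [intervocalic lenition]
  sazohi → sazuhi   [vowel merger]
  sazuhi (rule 3 does not apply)
  giving Hakul sazuhi.
Dovasi: start from *sadoki.
  rule 1 (unconditioned shift): sadoki → satoki
  rule 2 (palatalisation): satoki → satosi
  ⇒ Dovasi satosi
No other proto-form is consistent with every reflex, so the reconstruction is *sadoki.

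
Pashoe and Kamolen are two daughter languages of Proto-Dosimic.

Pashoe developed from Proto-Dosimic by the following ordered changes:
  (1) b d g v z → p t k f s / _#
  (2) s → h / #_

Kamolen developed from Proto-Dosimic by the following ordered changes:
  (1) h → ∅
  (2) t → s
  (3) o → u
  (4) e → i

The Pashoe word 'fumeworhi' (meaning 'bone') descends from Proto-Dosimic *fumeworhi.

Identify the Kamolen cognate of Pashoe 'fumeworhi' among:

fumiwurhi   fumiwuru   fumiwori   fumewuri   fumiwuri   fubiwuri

fumiwuri

Kamolen: *fumeworhi
  fumeworhi → fumewori   [h-loss]
  fumewori (rule 2 does not apply)
  fumewori → fumewuri   [vowel merger]
  fumewuri → fumiwuri   [vowel merger]
  giving Kamolen fumiwuri.
Among the options, 'fumiwuri' alone shows every Kamolen change applied in order.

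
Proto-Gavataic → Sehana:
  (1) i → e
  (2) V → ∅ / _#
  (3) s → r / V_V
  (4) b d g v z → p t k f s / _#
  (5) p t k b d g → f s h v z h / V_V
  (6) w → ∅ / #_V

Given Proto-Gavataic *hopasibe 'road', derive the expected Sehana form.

hofarep

Sehana: start from *hopasibe.
  rule 1 (vowel merger): hopasibe → hopasebe
  rule 2 (apocope): hopasebe → hopaseb
  rule 3 (rhotacism): hopaseb → hopareb
  rule 4 (final devoicing): hopareb → hoparep
  rule 5 (intervocalic lenition): hoparep → hofarep
  rule 6: no change — hofarep
  ⇒ Sehana hofarep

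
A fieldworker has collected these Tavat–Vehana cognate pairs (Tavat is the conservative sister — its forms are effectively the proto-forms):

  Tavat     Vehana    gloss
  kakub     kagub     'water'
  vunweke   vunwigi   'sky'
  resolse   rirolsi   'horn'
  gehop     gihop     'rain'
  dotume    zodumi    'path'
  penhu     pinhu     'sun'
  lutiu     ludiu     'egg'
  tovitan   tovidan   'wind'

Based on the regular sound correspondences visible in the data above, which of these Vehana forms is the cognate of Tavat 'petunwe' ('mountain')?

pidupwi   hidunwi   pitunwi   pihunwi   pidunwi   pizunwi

vunweke ~ vunwigi, resolse ~ rirolsi — Tavat e corresponds to Vehana i after a consonant, before a consonant other than r, m, n, p, b, f, v.
dotume ~ zodumi — Tavat t corresponds to Vehana d between vowels (before a back vowel).
vunweke ~ vunwigi, resolse ~ rirolsi — Tavat e corresponds to Vehana i word-finally.
Applying these to Tavat 'petunwe':
  petunwe → pitunwe   (e→i after a consonant, before a consonant other than r, m, n, p, b, f, v)
  pitunwe → pidunwe   (t→d between vowels (before a back vowel))
  pidunwe → pidunwi   (e→i word-finally)
So the Vehana cognate is 'pidunwi'.

pidunwi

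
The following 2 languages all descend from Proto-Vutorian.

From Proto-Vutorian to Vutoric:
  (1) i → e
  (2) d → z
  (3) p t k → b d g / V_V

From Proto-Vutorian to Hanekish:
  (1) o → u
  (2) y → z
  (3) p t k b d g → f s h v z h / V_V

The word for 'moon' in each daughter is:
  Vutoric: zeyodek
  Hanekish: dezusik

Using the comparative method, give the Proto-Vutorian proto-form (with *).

Position 3: Vutoric has y, Hanekish has z. Vutoric preserves y here (none of its changes turn any other segment into y), so the proto-segment is *y.
Position 1: Vutoric has z, Hanekish has d. Hanekish preserves d here (none of its changes turn any other segment into d), so the proto-segment is *d.
This points to *deyotik. Verify forward in each daughter:
Vutoric: *deyotik > deyotek > zeyotek > zeyodek  (by vowel merger, unconditioned shift, intervocalic voicing)
Hanekish: *deyotik
  deyotik → deyutik   [vowel merger]
  deyutik → dezutik   [unconditioned shift]
  dezutik → dezusik   [intervocalic lenition]
  giving Hanekish dezusik.
Only *deyotik yields all of Vutoric zeyodek, Hanekish dezusik.

*deyotik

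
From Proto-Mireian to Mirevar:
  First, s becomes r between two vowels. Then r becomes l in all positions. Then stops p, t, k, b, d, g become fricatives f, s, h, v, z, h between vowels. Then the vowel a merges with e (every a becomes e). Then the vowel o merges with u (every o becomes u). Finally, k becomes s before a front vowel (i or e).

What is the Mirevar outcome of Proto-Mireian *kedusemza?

sezulemze

Mirevar: start from *kedusemza.
  rule 1 (rhotacism): kedusemza → keduremza
  rule 2 (unconditioned shift): keduremza → kedulemza
  rule 3 (intervocalic lenition): kedulemza → kezulemza
  rule 4 (vowel merger): kezulemza → kezulemze
  rule 5: no change — kezulemze
  rule 6 (palatalisation): kezulemze → sezulemze
  ⇒ Mirevar sezulemze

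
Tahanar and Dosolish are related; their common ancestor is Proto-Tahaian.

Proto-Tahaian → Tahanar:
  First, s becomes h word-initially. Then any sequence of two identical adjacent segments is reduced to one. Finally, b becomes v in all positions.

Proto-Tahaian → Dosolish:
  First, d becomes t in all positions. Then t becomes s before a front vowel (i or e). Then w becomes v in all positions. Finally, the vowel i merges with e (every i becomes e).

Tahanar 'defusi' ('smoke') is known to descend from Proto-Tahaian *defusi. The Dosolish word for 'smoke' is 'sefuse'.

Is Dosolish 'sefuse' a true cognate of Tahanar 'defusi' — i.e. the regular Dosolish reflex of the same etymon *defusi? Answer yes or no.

Derive the expected Dosolish reflex of *defusi:
Dosolish: start from *defusi.
  rule 1 (unconditioned shift): defusi → tefusi
  rule 2 (palatalisation): tefusi → sefusi
  rule 3: no change — sefusi
  rule 4 (vowel merger): sefusi → sefuse
  ⇒ Dosolish sefuse
Dosolish 'sefuse' matches the regular reflex exactly, so the pair is cognate.

yes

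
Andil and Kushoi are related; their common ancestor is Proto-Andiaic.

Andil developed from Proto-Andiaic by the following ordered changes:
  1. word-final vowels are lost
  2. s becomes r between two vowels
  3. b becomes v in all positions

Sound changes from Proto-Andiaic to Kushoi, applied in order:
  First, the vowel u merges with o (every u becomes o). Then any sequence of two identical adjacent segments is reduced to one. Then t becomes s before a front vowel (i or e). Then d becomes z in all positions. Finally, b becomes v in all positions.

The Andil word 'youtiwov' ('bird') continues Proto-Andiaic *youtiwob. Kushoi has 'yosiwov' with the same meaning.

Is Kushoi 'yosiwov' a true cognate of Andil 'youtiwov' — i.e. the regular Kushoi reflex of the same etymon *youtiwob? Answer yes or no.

Derive the expected Kushoi reflex of *youtiwob:
Kushoi: *youtiwob
  youtiwob → yootiwob   [vowel merger]
  yootiwob → yotiwob   [degemination]
  yotiwob → yosiwob   [palatalisation]
  yosiwob (rule 4 does not apply)
  yosiwob → yosiwov   [unconditioned shift]
  giving Kushoi yosiwov.
Kushoi 'yosiwov' matches the regular reflex exactly, so the pair is cognate.

yes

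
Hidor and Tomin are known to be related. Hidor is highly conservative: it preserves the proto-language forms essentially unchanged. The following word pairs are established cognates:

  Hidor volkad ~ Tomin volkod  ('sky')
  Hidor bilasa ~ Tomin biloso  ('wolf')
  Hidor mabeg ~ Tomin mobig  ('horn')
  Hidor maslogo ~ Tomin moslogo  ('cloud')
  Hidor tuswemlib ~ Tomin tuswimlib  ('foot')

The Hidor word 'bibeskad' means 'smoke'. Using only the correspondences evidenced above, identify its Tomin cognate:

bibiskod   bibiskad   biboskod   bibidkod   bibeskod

bibiskod

mabeg ~ mobig — Hidor e corresponds to Tomin i after a consonant, before a consonant other than r, m, n, p, b, f, v.
volkad ~ volkod, bilasa ~ biloso — Hidor a corresponds to Tomin o after a consonant, before a consonant other than r, m, n, p, b, f, v.
Applying these to Hidor 'bibeskad':
  bibeskad → bibiskad   (e→i after a consonant, before a consonant other than r, m, n, p, b, f, v)
  bibiskad → bibiskod   (a→o after a consonant, before a consonant other than r, m, n, p, b, f, v)
So the Tomin cognate is 'bibiskod'.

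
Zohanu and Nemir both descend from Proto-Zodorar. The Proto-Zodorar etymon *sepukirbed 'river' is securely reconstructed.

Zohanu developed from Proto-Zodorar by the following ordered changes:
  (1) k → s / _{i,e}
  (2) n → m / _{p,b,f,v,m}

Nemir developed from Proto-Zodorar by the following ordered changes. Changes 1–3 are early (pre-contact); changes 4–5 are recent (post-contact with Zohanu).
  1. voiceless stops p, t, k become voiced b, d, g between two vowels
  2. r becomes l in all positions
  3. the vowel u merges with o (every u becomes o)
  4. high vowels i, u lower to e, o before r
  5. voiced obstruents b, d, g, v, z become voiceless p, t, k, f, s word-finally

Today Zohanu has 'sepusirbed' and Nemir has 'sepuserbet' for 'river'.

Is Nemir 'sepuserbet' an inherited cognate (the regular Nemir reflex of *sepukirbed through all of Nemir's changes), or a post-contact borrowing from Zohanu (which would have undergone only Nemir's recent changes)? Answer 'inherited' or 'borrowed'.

If inherited, *sepukirbed would pass through all of Nemir's changes:
Nemir: *sepukirbed > sebugirbed > sebugilbed > sebogilbed > sebogilbet  (by intervocalic voicing, unconditioned shift, vowel merger, final devoicing)
If borrowed from Zohanu 'sepusirbed' after the early changes, it would undergo only the recent ones:
  rule 4 (pre-rhotic lowering): sepusirbed → sepuserbed
  rule 5 (final devoicing): sepuserbed → sepuserbet
  ⇒ as a loan: sepuserbet
Nemir 'sepuserbet' matches the loan outcome 'sepuserbet', not the inherited 'sebogilbet' — it skipped the early Nemir changes, so it was borrowed from Zohanu.

borrowed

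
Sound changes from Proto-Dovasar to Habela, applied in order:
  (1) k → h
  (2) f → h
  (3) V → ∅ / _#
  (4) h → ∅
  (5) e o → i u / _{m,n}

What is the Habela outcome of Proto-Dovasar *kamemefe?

Habela: *kamemefe > hamemefe > hamemehe > hamemeh > ameme > amime  (by unconditioned shift, unconditioned shift, apocope, h-loss, pre-nasal raising)

amime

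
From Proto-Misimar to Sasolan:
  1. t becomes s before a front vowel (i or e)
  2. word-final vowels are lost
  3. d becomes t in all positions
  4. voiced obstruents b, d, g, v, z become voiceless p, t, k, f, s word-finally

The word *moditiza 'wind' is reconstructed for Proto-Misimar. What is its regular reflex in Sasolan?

Sasolan: start from *moditiza.
  rule 1 (palatalisation): moditiza → modisiza
  rule 2 (apocope): modisiza → modisiz
  rule 3 (unconditioned shift): modisiz → motisiz
  rule 4 (final devoicing): motisiz → motisis
  ⇒ Sasolan motisis

motisis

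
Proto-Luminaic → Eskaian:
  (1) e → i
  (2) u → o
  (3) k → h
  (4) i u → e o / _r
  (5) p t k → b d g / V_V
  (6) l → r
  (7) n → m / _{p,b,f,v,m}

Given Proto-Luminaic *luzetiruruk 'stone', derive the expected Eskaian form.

Eskaian: *luzetiruruk
  luzetiruruk → luzitiruruk   [vowel merger]
  luzitiruruk → lozitirorok   [vowel merger]
  lozitirorok → lozitiroroh   [unconditioned shift]
  lozitiroroh → loziteroroh   [pre-rhotic lowering]
  loziteroroh → lozideroroh   [intervocalic voicing]
  lozideroroh → rozideroroh   [unconditioned shift]
  rozideroroh (rule 7 does not apply)
  giving Eskaian rozideroroh.

rozideroroh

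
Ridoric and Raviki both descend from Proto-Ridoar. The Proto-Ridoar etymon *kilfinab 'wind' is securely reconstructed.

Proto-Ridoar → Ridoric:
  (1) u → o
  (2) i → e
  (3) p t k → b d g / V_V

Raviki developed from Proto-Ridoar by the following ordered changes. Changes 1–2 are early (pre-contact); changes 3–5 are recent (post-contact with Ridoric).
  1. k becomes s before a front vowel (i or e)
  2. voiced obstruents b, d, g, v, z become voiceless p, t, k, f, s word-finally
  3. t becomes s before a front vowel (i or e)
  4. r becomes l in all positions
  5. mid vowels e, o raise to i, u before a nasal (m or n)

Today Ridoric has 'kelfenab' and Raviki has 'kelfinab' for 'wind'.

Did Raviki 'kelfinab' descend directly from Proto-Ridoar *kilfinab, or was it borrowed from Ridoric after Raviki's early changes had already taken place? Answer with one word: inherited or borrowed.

If inherited, *kilfinab would pass through all of Raviki's changes:
Raviki: *kilfinab > silfinab > silfinap  (by palatalisation, final devoicing)
If borrowed from Ridoric 'kelfenab' after the early changes, it would undergo only the recent ones:
  rule 3 (palatalisation): no change (kelfenab)
  rule 4 (unconditioned shift): no change (kelfenab)
  rule 5 (pre-nasal raising): kelfenab → kelfinab
  ⇒ as a loan: kelfinab
Raviki 'kelfinab' matches the loan outcome 'kelfinab', not the inherited 'silfinap' — it skipped the early Raviki changes, so it was borrowed from Ridoric.

borrowed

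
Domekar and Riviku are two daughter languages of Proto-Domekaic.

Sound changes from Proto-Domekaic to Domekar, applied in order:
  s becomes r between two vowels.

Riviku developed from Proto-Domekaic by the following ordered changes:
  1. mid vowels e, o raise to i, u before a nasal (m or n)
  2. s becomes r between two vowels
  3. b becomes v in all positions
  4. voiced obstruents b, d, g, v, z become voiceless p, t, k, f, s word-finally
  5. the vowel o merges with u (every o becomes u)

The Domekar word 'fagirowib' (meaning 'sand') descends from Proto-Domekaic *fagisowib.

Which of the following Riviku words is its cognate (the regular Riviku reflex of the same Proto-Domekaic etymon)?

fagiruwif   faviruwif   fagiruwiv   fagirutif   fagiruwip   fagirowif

fagiruwif

Riviku: start from *fagisowib.
  rule 1: no change — fagisowib
  rule 2 (rhotacism): fagisowib → fagirowib
  rule 3 (unconditioned shift): fagirowib → fagirowiv
  rule 4 (final devoicing): fagirowiv → fagirowif
  rule 5 (vowel merger): fagirowif → fagiruwif
  ⇒ Riviku fagiruwif
The other candidates each miss or misapply at least one Riviku change.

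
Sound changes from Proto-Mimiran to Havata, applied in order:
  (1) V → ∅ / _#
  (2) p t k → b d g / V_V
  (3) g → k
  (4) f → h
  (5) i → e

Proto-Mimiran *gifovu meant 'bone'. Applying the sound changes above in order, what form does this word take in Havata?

Havata: *gifovu
  gifovu → gifov   [apocope]
  gifov (rule 2 does not apply)
  gifov → kifov   [unconditioned shift]
  kifov → kihov   [unconditioned shift]
  kihov → kehov   [vowel merger]
  giving Havata kehov.

kehov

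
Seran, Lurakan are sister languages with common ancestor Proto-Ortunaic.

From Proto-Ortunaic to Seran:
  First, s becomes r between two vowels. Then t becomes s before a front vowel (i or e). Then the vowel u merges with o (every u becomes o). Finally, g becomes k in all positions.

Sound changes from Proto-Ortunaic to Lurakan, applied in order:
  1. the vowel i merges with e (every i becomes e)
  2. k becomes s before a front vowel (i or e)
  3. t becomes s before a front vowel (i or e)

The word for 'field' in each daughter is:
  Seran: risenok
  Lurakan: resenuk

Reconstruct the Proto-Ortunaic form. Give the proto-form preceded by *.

*ritenuk

Position 3: Seran has s, Lurakan has s. Taking the neighbouring segments as reconstructed: Seran s can only go back to *t; Lurakan s could go back to *t or *k or *s — the one source consistent with every daughter is *t.
Position 6: Seran has o, Lurakan has u. Lurakan preserves u here (none of its changes turn any other segment into u), so the proto-segment is *u.
This points to *ritenuk. Verify forward in each daughter:
Seran: start from *ritenuk.
  rule 1: no change — ritenuk
  rule 2 (palatalisation): ritenuk → risenuk
  rule 3 (vowel merger): risenuk → risenok
  rule 4: no change — risenok
  ⇒ Seran risenok
Lurakan: *ritenuk
  ritenuk → retenuk   [vowel merger]
  retenuk (rule 2 does not apply)
  retenuk → resenuk   [palatalisation]
  giving Lurakan resenuk.
No other proto-form is consistent with every reflex, so the reconstruction is *ritenuk.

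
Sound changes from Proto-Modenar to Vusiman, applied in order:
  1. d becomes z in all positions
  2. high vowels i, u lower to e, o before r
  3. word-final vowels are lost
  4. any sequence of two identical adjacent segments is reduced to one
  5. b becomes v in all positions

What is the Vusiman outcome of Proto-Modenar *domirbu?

Vusiman: *domirbu
  domirbu → zomirbu   [unconditioned shift]
  zomirbu → zomerbu   [pre-rhotic lowering]
  zomerbu → zomerb   [apocope]
  zomerb (rule 4 does not apply)
  zomerb → zomerv   [unconditioned shift]
  giving Vusiman zomerv.

zomerv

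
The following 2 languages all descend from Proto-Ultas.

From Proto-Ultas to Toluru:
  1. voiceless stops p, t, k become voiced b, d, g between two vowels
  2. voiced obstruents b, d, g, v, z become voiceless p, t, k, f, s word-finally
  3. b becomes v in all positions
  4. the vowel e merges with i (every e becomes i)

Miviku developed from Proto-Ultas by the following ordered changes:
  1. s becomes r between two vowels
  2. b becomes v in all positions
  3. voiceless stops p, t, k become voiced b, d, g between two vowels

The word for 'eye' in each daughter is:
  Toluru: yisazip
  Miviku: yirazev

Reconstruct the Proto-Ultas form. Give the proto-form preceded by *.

*yisazeb

Position 6: Toluru has i, Miviku has e. Miviku preserves e here (none of its changes turn any other segment into e), so the proto-segment is *e.
Position 7: Toluru has p, Miviku has v. Taking the neighbouring segments as reconstructed: Toluru p could go back to *p or *b; Miviku v could go back to *b or *v — the one source consistent with every daughter is *b.
Position 3: Toluru has s, Miviku has r. Taking the neighbouring segments as reconstructed: Toluru s can only go back to *s; Miviku r could go back to *s or *r — the one source consistent with every daughter is *s.
This points to *yisazeb. Verify forward in each daughter:
Toluru: start from *yisazeb.
  rule 1: no change — yisazeb
  rule 2 (final devoicing): yisazeb → yisazep
  rule 3: no change — yisazep
  rule 4 (vowel merger): yisazep → yisazip
  ⇒ Toluru yisazip
Miviku: *yisazeb
  yisazeb → yirazeb   [rhotacism]
  yirazeb → yirazev   [unconditioned shift]
  yirazev (rule 3 does not apply)
  giving Miviku yirazev.
Only *yisazeb yields all of Toluru yisazip, Miviku yirazev.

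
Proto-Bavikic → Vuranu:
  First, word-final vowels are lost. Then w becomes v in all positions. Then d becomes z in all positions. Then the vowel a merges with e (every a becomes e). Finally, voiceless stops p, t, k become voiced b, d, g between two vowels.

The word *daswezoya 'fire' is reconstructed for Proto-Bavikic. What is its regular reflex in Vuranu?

Vuranu: start from *daswezoya.
  rule 1 (apocope): daswezoya → daswezoy
  rule 2 (unconditioned shift): daswezoy → dasvezoy
  rule 3 (unconditioned shift): dasvezoy → zasvezoy
  rule 4 (vowel merger): zasvezoy → zesvezoy
  rule 5: no change — zesvezoy
  ⇒ Vuranu zesvezoy

zesvezoy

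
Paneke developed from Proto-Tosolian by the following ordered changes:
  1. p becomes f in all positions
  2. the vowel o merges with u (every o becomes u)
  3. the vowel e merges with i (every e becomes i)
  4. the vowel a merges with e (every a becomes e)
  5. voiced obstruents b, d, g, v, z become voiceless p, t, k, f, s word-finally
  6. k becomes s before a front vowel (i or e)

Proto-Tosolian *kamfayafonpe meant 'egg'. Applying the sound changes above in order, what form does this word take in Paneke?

semfeyefunfi

Paneke: start from *kamfayafonpe.
  rule 1 (unconditioned shift): kamfayafonpe → kamfayafonfe
  rule 2 (vowel merger): kamfayafonfe → kamfayafunfe
  rule 3 (vowel merger): kamfayafunfe → kamfayafunfi
  rule 4 (vowel merger): kamfayafunfi → kemfeyefunfi
  rule 5: no change — kemfeyefunfi
  rule 6 (palatalisation): kemfeyefunfi → semfeyefunfi
  ⇒ Paneke semfeyefunfi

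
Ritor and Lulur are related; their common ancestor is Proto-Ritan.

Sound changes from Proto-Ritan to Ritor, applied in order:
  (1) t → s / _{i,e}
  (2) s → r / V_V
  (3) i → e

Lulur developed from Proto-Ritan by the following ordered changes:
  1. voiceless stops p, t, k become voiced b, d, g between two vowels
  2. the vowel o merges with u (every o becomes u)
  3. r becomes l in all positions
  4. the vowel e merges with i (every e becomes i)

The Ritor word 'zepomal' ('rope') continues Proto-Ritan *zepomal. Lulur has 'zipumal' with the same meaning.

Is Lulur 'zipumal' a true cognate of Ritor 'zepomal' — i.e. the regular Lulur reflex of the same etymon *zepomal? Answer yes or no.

no

Derive the expected Lulur reflex of *zepomal:
Lulur: *zepomal
  zepomal → zebomal   [intervocalic voicing]
  zebomal → zebumal   [vowel merger]
  zebumal (rule 3 does not apply)
  zebumal → zibumal   [vowel merger]
  giving Lulur zibumal.
The regular Lulur reflex would be 'zibumal', but the attested form is 'zipumal'. The correspondence is irregular, so they are not cognates (the Lulur form has a different source).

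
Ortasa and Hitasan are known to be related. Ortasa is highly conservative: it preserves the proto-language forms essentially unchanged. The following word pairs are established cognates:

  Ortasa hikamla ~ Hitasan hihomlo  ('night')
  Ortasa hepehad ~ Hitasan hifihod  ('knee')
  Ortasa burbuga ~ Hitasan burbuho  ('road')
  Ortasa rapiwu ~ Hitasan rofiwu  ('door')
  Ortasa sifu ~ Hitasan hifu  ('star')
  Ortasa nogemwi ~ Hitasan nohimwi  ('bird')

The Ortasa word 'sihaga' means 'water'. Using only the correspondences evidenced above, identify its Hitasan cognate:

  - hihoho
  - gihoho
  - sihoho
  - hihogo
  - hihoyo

sifu ~ hifu — Ortasa s corresponds to Hitasan h word-initially before a front vowel.
hepehad ~ hifihod — Ortasa a corresponds to Hitasan o after a consonant, before a consonant other than r, m, n, p, b, f, v.
burbuga ~ burbuho — Ortasa g corresponds to Hitasan h between vowels (before a back vowel).
hikamla ~ hihomlo, burbuga ~ burbuho — Ortasa a corresponds to Hitasan o word-finally.
Applying these to Ortasa 'sihaga':
  sihaga → hihaga   (s→h word-initially before a front vowel)
  hihaga → hihoga   (a→o after a consonant, before a consonant other than r, m, n, p, b, f, v)
  hihoga → hihoha   (g→h between vowels (before a back vowel))
  hihoha → hihoho   (a→o word-finally)
So the Hitasan cognate is 'hihoho'.

hihoho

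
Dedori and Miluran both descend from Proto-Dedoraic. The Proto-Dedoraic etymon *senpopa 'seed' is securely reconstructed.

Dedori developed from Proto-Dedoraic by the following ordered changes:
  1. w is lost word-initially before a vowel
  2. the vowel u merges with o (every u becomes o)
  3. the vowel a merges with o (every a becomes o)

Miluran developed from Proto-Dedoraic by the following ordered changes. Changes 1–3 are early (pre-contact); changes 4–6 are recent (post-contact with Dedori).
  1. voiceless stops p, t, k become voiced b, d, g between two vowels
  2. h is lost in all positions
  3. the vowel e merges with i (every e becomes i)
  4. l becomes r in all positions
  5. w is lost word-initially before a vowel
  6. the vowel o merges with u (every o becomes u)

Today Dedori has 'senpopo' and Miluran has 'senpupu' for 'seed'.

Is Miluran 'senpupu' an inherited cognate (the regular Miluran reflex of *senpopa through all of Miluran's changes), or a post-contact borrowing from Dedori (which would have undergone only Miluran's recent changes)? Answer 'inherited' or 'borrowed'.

borrowed

If inherited, *senpopa would pass through all of Miluran's changes:
Miluran: *senpopa > senpoba > sinpoba > sinpuba  (by intervocalic voicing, vowel merger, vowel merger)
If borrowed from Dedori 'senpopo' after the early changes, it would undergo only the recent ones:
  rule 4 (unconditioned shift): no change (senpopo)
  rule 5 (glide loss): no change (senpopo)
  rule 6 (vowel merger): senpopo → senpupu
  ⇒ as a loan: senpupu
Miluran 'senpupu' matches the loan outcome 'senpupu', not the inherited 'sinpuba' — it skipped the early Miluran changes, so it was borrowed from Dedori.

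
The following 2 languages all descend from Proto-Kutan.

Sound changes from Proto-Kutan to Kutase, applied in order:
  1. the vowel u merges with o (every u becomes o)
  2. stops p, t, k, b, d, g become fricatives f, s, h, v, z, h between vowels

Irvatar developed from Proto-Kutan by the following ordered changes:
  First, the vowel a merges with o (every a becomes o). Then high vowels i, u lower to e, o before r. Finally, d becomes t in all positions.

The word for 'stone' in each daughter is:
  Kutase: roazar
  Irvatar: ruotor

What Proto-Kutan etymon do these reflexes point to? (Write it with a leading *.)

*ruadar

Position 5: Kutase has a, Irvatar has o. Kutase preserves a here (none of its changes turn any other segment into a), so the proto-segment is *a.
Position 2: Kutase has o, Irvatar has u. Irvatar preserves u here (none of its changes turn any other segment into u), so the proto-segment is *u.
Position 4: Kutase has z, Irvatar has t. Taking the neighbouring segments as reconstructed: Kutase z could go back to *d or *z; Irvatar t could go back to *t or *d — the one source consistent with every daughter is *d.
Verify the candidate proto-form against each daughter:
Kutase: *ruadar
  ruadar → roadar   [vowel merger]
  roadar → roazar   [intervocalic lenition]
  giving Kutase roazar.
Irvatar: start from *ruadar.
  rule 1 (vowel merger): ruadar → ruodor
  rule 2: no change — ruodor
  rule 3 (unconditioned shift): ruodor → ruotor
  ⇒ Irvatar ruotor
No other proto-form is consistent with every reflex, so the reconstruction is *ruadar.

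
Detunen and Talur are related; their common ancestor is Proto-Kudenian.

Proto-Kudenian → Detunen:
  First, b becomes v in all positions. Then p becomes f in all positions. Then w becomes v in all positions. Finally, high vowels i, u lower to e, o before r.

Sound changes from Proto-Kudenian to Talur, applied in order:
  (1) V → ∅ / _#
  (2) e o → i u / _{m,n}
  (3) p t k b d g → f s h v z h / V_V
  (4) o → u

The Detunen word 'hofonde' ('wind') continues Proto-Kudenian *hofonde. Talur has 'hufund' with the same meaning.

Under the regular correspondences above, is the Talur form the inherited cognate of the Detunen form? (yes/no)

Derive the expected Talur reflex of *hofonde:
Talur: *hofonde > hofond > hofund > hufund  (by apocope, pre-nasal raising, vowel merger)
Talur 'hufund' matches the regular reflex exactly, so the pair is cognate.

yes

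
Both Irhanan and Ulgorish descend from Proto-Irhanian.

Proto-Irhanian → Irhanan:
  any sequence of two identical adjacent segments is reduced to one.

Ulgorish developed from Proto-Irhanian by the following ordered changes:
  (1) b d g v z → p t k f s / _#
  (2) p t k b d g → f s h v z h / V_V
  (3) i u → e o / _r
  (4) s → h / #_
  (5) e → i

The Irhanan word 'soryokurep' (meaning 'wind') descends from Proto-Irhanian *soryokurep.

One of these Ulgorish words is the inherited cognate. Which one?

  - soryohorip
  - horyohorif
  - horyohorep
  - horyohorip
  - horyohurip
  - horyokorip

horyohorip

Ulgorish: *soryokurep
  soryokurep (rule 1 does not apply)
  soryokurep → soryohurep   [intervocalic lenition]
  soryohurep → soryohorep   [pre-rhotic lowering]
  soryohorep → horyohorep   [debuccalisation]
  horyohorep → horyohorip   [vowel merger]
  giving Ulgorish horyohorip.
Among the options, 'horyohorip' alone shows every Ulgorish change applied in order.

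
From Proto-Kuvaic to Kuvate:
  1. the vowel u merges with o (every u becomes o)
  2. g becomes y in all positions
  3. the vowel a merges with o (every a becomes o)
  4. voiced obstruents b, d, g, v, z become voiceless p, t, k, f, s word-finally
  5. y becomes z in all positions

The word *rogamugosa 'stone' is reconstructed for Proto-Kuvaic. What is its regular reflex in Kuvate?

Kuvate: start from *rogamugosa.
  rule 1 (vowel merger): rogamugosa → rogamogosa
  rule 2 (unconditioned shift): rogamogosa → royamoyosa
  rule 3 (vowel merger): royamoyosa → royomoyoso
  rule 4: no change — royomoyoso
  rule 5 (unconditioned shift): royomoyoso → rozomozoso
  ⇒ Kuvate rozomozoso

rozomozoso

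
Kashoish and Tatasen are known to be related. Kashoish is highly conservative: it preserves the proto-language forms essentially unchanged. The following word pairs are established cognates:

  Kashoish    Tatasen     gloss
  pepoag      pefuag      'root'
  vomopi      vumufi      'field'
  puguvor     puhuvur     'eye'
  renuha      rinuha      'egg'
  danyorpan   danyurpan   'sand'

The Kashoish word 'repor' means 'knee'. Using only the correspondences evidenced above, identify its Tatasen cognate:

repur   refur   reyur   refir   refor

refur

pepoag ~ pefuag — Kashoish p corresponds to Tatasen f between vowels (before a back vowel).
puguvor ~ puhuvur, danyorpan ~ danyurpan — Kashoish o corresponds to Tatasen u after a consonant, before r.
Applying these to Kashoish 'repor':
  repor → refor   (p→f between vowels (before a back vowel))
  refor → refur   (o→u after a consonant, before r)
So the Tatasen cognate is 'refur'.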